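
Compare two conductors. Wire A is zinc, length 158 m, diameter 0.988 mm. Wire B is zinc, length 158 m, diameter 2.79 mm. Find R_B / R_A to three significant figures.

0.125

R ∝ ρL/d², so R_B/R_A = (d_A/d_B)²
= (0.988/2.79)² = 0.125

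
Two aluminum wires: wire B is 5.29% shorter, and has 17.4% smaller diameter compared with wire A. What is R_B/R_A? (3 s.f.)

1.39

R ∝ L/d², so R_B/R_A = (1 − 5.29/100) × (1 − 17.4/100)⁻²
= 0.9471 × 1.466 = 1.39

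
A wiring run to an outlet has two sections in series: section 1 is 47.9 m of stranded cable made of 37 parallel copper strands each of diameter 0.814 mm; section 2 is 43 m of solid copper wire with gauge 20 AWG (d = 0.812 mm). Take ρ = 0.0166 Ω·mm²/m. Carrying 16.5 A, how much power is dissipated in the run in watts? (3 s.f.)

387 W

ρ = 0.0166 Ω·mm²/m = 1.66×10^-8 Ω·m
Section 1: A_strand = π(4.0700e-04)² = 5.204e-07 m²; R₁ = ρL/(N·A_s) = (1.66×10^-8)(47.9)/(37×5.204e-07) = 0.0413 Ω
Section 2: A = π(0.812/2 mm)² = π(4.0600e-04 m)² = 5.178e-07 m²
R₂ = (1.66×10^-8)(43)/(5.178e-07) = 1.378 Ω
R = R₁ + R₂ = 1.42 Ω
P = I²R = (16.5)² × 1.42 = 387 W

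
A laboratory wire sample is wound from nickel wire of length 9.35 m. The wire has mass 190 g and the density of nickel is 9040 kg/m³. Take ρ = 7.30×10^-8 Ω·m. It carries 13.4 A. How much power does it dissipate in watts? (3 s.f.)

A = m/(density·L) = 0.19/(9040×9.35) = 2.2479e-06 m²
R = ρL/A = (7.30×10^-8)(9.35)/(2.2479e-06) = 0.3036 Ω
P = I²R = (13.4)² × 0.3036 = 54.5 W

54.5 W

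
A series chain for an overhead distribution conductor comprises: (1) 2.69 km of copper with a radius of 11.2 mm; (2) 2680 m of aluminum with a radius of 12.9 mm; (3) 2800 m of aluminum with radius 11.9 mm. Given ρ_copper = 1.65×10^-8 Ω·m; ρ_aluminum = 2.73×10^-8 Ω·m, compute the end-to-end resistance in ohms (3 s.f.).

Seg 1: A = πr² = π(1.1200e-02 m)² = 3.941e-04 m²
R_1 = (1.65×10^-8)(2690)/(3.941e-04) = 0.1126 Ω
Seg 2: A = πr² = π(1.2900e-02 m)² = 5.228e-04 m²
R_2 = (2.73×10^-8)(2680)/(5.228e-04) = 0.1399 Ω
Seg 3: A = πr² = π(1.1900e-02 m)² = 4.449e-04 m²
R_3 = (2.73×10^-8)(2800)/(4.449e-04) = 0.1718 Ω
R_total = R_1 + R_2 + R_3 = 0.424 Ω

0.424 Ω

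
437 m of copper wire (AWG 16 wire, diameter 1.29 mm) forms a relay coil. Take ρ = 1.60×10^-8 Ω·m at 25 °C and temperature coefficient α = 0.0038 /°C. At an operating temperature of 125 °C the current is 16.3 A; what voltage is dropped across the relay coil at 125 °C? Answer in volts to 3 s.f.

120 V

A = π(1.29/2 mm)² = π(6.4500e-04 m)² = 1.307e-06 m²
R₍25₎ = ρL/A = (1.60×10^-8)(437)/(1.307e-06) = 5.35 Ω
R₍125₎ = R₍25₎(1 + αΔT) = 5.35 × (1 + 0.0038×100) = 7.383 Ω
V = IR = 16.3 × 7.383 = 120 V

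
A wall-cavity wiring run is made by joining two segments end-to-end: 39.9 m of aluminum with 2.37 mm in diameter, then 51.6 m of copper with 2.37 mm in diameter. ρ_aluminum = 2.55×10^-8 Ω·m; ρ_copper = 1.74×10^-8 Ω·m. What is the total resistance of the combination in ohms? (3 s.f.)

0.434 Ω

Segment 1: A = π(d/2)² = π(1.1850e-03 m)² = 4.412e-06 m²
R₁ = ρL/A = (2.55×10^-8)(39.9)/(4.412e-06) = 0.2306 Ω
R₂ = (1.74×10^-8)(51.6)/(4.412e-06) = 0.2035 Ω
R = R₁ + R₂ = 0.434 Ω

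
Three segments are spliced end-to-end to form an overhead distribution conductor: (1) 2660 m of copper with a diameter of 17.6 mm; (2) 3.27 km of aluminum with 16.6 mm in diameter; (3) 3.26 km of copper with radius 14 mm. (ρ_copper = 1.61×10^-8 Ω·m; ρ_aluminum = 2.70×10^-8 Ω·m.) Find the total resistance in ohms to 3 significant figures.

0.669 Ω

Seg 1: A = π(d/2)² = π(8.8000e-03 m)² = 2.433e-04 m²
R_1 = (1.61×10^-8)(2660)/(2.433e-04) = 0.176 Ω
Seg 2: A = π(d/2)² = π(8.3000e-03 m)² = 2.164e-04 m²
R_2 = (2.70×10^-8)(3270)/(2.164e-04) = 0.4079 Ω
Seg 3: A = πr² = π(1.4000e-02 m)² = 6.158e-04 m²
R_3 = (1.61×10^-8)(3260)/(6.158e-04) = 0.08524 Ω
R_total = R_1 + R_2 + R_3 = 0.669 Ω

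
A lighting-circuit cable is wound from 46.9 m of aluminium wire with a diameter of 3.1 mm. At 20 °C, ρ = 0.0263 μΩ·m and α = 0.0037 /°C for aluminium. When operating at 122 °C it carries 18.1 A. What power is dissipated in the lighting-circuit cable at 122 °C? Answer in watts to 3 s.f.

ρ = 0.0263 μΩ·m = 2.63×10^-8 Ω·m
A = π(d/2)² = π(1.5500e-03 m)² = 7.548e-06 m²
R₍20₎ = ρL/A = (2.63×10^-8)(46.9)/(7.548e-06) = 0.1634 Ω
R₍122₎ = R₍20₎(1 + αΔT) = 0.1634 × (1 + 0.0037×102) = 0.2251 Ω
P = I²R = (18.1)² × 0.2251 = 73.7 W

73.7 W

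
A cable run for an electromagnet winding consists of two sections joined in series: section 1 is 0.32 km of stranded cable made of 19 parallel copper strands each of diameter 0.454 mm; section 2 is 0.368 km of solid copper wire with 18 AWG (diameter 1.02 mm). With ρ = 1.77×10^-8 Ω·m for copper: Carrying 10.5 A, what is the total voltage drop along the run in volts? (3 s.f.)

Section 1: A_strand = π(2.2700e-04)² = 1.619e-07 m²; R₁ = ρL/(N·A_s) = (1.77×10^-8)(320)/(19×1.619e-07) = 1.841 Ω
Section 2: A = π(1.02/2 mm)² = π(5.1000e-04 m)² = 8.171e-07 m²
R₂ = (1.77×10^-8)(368)/(8.171e-07) = 7.971 Ω
R = R₁ + R₂ = 9.813 Ω
V = IR = 10.5 × 9.813 = 103 V

103 V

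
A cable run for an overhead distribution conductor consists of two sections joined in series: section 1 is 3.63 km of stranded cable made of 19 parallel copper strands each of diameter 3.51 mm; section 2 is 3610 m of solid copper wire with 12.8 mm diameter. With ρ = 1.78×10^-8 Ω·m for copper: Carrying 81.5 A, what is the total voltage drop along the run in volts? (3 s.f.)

Section 1: A_strand = π(1.7550e-03)² = 9.676e-06 m²; R₁ = ρL/(N·A_s) = (1.78×10^-8)(3630)/(19×9.676e-06) = 0.3515 Ω
Section 2: A = π(d/2)² = π(6.4000e-03 m)² = 1.287e-04 m²
R₂ = (1.78×10^-8)(3610)/(1.287e-04) = 0.4994 Ω
R = R₁ + R₂ = 0.8508 Ω
V = IR = 81.5 × 0.8508 = 69.3 V

69.3 V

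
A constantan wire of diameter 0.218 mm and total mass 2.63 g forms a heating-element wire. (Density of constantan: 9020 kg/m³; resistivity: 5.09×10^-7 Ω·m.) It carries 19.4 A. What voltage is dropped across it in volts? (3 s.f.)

A = π(d/2)² = π(1.0900e-04 m)² = 3.7325e-08 m²
L = m/(density·A) = 0.00263/(9020×3.7325e-08) = 7.812 m
R = ρL/A = (5.09×10^-7)(7.812)/(3.7325e-08) = 106.5 Ω
V = IR = 19.4 × 106.5 = 2070 V

2070 V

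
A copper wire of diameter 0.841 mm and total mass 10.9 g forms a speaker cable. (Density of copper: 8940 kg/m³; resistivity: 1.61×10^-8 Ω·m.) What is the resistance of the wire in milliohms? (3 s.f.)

63.6 mΩ

A = π(d/2)² = π(4.2050e-04 m)² = 5.5550e-07 m²
L = m/(density·A) = 0.0109/(8940×5.5550e-07) = 2.195 m
R = ρL/A = (1.61×10^-8)(2.195)/(5.5550e-07) = 63.6 mΩ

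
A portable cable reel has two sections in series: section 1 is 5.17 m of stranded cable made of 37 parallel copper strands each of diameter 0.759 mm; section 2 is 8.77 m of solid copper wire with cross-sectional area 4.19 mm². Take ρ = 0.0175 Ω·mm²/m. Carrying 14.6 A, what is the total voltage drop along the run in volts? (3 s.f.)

ρ = 0.0175 Ω·mm²/m = 1.75×10^-8 Ω·m
Section 1: A_strand = π(3.7950e-04)² = 4.525e-07 m²; R₁ = ρL/(N·A_s) = (1.75×10^-8)(5.17)/(37×4.525e-07) = 0.005404 Ω
Section 2: A = 4.19 mm² = 4.190e-06 m²
R₂ = (1.75×10^-8)(8.77)/(4.190e-06) = 0.03663 Ω
R = R₁ + R₂ = 0.04203 Ω
V = IR = 14.6 × 0.04203 = 0.614 V

0.614 V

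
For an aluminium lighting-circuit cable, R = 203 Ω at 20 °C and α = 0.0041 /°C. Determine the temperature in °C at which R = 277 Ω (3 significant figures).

R = R₀(1 + α(T − T₀)) ⇒ T = T₀ + (R/R₀ − 1)/α
T = 20 + (277/203 − 1)/0.0041 = 20 + (0.3645)/0.0041 = 109 °C

109 °C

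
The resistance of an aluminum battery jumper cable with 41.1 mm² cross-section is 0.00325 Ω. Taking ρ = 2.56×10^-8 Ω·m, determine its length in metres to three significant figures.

A = 41.1 mm² = 4.110e-05 m²
L = RA/ρ = (0.00325)(4.110e-05)/(2.56×10^-8) = 5.22 m

5.22 m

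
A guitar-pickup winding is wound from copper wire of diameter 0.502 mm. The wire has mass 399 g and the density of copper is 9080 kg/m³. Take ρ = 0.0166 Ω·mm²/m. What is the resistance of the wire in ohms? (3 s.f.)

18.6 Ω

ρ = 0.0166 Ω·mm²/m = 1.66×10^-8 Ω·m
A = π(d/2)² = π(2.5100e-04 m)² = 1.9792e-07 m²
L = m/(density·A) = 0.399/(9080×1.9792e-07) = 222 m
R = ρL/A = (1.66×10^-8)(222)/(1.9792e-07) = 18.6 Ω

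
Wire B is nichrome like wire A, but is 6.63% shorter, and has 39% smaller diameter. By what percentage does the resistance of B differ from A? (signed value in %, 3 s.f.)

R ∝ L/d², so R_B/R_A = (1 − 6.63/100) × (1 − 39/100)⁻²
= 0.9337 × 2.687 = 2.509
(R_B − R_A)/R_A = 2.509 − 1 = 151%

151%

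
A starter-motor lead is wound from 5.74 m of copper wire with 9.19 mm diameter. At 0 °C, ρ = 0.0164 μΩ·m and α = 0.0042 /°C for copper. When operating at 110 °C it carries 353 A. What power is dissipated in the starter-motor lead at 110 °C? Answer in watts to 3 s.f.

259 W

ρ = 0.0164 μΩ·m = 1.64×10^-8 Ω·m
A = π(d/2)² = π(4.5950e-03 m)² = 6.633e-05 m²
R₍0₎ = ρL/A = (1.64×10^-8)(5.74)/(6.633e-05) = 0.001419 Ω
R₍110₎ = R₍0₎(1 + αΔT) = 0.001419 × (1 + 0.0042×110) = 0.002075 Ω
P = I²R = (353)² × 0.002075 = 259 W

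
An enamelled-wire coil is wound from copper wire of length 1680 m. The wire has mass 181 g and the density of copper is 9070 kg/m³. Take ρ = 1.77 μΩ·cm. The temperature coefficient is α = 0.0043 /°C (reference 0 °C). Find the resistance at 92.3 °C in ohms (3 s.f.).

ρ = 1.77 μΩ·cm = 1.77×10^-8 Ω·m
A = m/(density·L) = 0.181/(9070×1680) = 1.1879e-08 m²
R = ρL/A = (1.77×10^-8)(1680)/(1.1879e-08) = 2503 Ω
R(92.3 °C) = 2503 × (1 + 0.0043×92.3) = 3500 Ω

3500 Ω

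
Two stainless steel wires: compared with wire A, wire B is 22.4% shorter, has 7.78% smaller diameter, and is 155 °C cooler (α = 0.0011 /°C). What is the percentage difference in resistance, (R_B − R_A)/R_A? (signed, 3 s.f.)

R ∝ ρL/d² with ρ ∝ (1+αΔT), so R_B/R_A = (1 − 22.4/100) × (1 − 7.78/100)⁻² × (1 − 0.0011×155)
= 0.776 × 1.176 × 0.8295 = 0.7569
(R_B − R_A)/R_A = 0.7569 − 1 = -24.3%

-24.3%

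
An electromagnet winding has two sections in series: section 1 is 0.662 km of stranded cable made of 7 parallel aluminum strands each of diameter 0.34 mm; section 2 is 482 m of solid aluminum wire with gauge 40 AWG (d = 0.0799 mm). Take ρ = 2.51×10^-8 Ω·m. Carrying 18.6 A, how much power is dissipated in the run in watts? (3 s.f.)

8.44×10^5 W

Section 1: A_strand = π(1.7000e-04)² = 9.079e-08 m²; R₁ = ρL/(N·A_s) = (2.51×10^-8)(662)/(7×9.079e-08) = 26.14 Ω
Section 2: A = π(0.0799/2 mm)² = π(3.9950e-05 m)² = 5.014e-09 m²
R₂ = (2.51×10^-8)(482)/(5.014e-09) = 2413 Ω
R = R₁ + R₂ = 2439 Ω
P = I²R = (18.6)² × 2439 = 8.44×10^5 W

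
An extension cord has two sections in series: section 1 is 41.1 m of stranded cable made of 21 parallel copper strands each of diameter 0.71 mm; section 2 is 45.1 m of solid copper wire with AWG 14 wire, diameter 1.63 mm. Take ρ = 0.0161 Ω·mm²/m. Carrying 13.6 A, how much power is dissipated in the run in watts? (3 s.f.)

79.1 W

ρ = 0.0161 Ω·mm²/m = 1.61×10^-8 Ω·m
Section 1: A_strand = π(3.5500e-04)² = 3.959e-07 m²; R₁ = ρL/(N·A_s) = (1.61×10^-8)(41.1)/(21×3.959e-07) = 0.07959 Ω
Section 2: A = π(1.63/2 mm)² = π(8.1500e-04 m)² = 2.087e-06 m²
R₂ = (1.61×10^-8)(45.1)/(2.087e-06) = 0.348 Ω
R = R₁ + R₂ = 0.4276 Ω
P = I²R = (13.6)² × 0.4276 = 79.1 W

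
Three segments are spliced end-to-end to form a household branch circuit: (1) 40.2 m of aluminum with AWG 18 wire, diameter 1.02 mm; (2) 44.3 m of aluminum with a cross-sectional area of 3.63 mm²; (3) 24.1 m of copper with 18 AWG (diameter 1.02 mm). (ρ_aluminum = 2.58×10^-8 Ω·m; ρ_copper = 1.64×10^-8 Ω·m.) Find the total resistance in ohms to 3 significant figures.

2.07 Ω

Seg 1: A = π(1.02/2 mm)² = π(5.1000e-04 m)² = 8.171e-07 m²
R_1 = (2.58×10^-8)(40.2)/(8.171e-07) = 1.269 Ω
Seg 2: A = 3.63 mm² = 3.630e-06 m²
R_2 = (2.58×10^-8)(44.3)/(3.630e-06) = 0.3149 Ω
Seg 3: A = π(1.02/2 mm)² = π(5.1000e-04 m)² = 8.171e-07 m²
R_3 = (1.64×10^-8)(24.1)/(8.171e-07) = 0.4837 Ω
R_total = R_1 + R_2 + R_3 = 2.07 Ω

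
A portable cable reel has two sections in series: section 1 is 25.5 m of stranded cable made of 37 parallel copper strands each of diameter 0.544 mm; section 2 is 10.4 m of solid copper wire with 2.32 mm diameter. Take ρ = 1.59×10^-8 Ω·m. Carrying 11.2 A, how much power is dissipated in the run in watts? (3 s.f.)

10.8 W

Section 1: A_strand = π(2.7200e-04)² = 2.324e-07 m²; R₁ = ρL/(N·A_s) = (1.59×10^-8)(25.5)/(37×2.324e-07) = 0.04715 Ω
Section 2: A = π(d/2)² = π(1.1600e-03 m)² = 4.227e-06 m²
R₂ = (1.59×10^-8)(10.4)/(4.227e-06) = 0.03912 Ω
R = R₁ + R₂ = 0.08626 Ω
P = I²R = (11.2)² × 0.08626 = 10.8 W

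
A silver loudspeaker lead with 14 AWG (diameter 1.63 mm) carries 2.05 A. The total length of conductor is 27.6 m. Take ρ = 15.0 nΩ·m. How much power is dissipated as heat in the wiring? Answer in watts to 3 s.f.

ρ = 15.0 nΩ·m = 1.50×10^-8 Ω·m
A = π(1.63/2 mm)² = π(8.1500e-04 m)² = 2.087e-06 m²
R = ρL/A = (1.50×10^-8)(27.6)/(2.087e-06) = 0.1984 Ω
P = I²R = (2.05)² × 0.1984 = 0.834 W

0.834 W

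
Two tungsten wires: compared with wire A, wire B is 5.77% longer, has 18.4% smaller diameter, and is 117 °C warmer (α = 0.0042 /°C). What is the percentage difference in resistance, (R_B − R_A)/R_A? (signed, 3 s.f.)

137%

R ∝ ρL/d² with ρ ∝ (1+αΔT), so R_B/R_A = (1 + 5.77/100) × (1 − 18.4/100)⁻² × (1 + 0.0042×117)
= 1.058 × 1.502 × 1.491 = 2.369
(R_B − R_A)/R_A = 2.369 − 1 = 137%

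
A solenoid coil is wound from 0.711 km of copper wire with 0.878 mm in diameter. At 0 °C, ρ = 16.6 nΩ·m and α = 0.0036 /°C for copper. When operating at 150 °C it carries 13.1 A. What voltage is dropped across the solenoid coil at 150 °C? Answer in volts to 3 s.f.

ρ = 16.6 nΩ·m = 1.66×10^-8 Ω·m
A = π(d/2)² = π(4.3900e-04 m)² = 6.055e-07 m²
R₍0₎ = ρL/A = (1.66×10^-8)(711)/(6.055e-07) = 19.49 Ω
R₍150₎ = R₍0₎(1 + αΔT) = 19.49 × (1 + 0.0036×150) = 30.02 Ω
V = IR = 13.1 × 30.02 = 393 V

393 V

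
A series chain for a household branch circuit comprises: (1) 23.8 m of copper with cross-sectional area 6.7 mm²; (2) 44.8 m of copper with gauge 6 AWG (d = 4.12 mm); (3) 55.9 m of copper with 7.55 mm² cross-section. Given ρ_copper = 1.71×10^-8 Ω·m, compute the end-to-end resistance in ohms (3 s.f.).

Seg 1: A = 6.7 mm² = 6.700e-06 m²
R_1 = (1.71×10^-8)(23.8)/(6.700e-06) = 0.06074 Ω
Seg 2: A = π(4.12/2 mm)² = π(2.0600e-03 m)² = 1.333e-05 m²
R_2 = (1.71×10^-8)(44.8)/(1.333e-05) = 0.05746 Ω
Seg 3: A = 7.55 mm² = 7.550e-06 m²
R_3 = (1.71×10^-8)(55.9)/(7.550e-06) = 0.1266 Ω
R_total = R_1 + R_2 + R_3 = 0.245 Ω

0.245 Ω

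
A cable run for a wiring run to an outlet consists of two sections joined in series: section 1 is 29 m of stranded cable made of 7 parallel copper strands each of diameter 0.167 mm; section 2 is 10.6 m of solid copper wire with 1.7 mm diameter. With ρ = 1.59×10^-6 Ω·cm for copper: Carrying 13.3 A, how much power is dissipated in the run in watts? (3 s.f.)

ρ = 1.59×10^-6 Ω·cm = 1.59×10^-8 Ω·m
Section 1: A_strand = π(8.3500e-05)² = 2.190e-08 m²; R₁ = ρL/(N·A_s) = (1.59×10^-8)(29)/(7×2.190e-08) = 3.007 Ω
Section 2: A = π(d/2)² = π(8.5000e-04 m)² = 2.270e-06 m²
R₂ = (1.59×10^-8)(10.6)/(2.270e-06) = 0.07425 Ω
R = R₁ + R₂ = 3.082 Ω
P = I²R = (13.3)² × 3.082 = 545 W

545 W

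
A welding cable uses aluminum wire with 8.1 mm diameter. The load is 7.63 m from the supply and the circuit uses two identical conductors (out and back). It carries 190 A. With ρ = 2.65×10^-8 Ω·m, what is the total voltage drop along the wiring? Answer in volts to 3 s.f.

A = π(d/2)² = π(4.0500e-03 m)² = 5.153e-05 m²
Total conductor length (both ways) L = 2 × 7.63 = 15.26 m
R = ρL/A = (2.65×10^-8)(15.26)/(5.153e-05) = 0.007848 Ω
V = IR = 190 × 0.007848 = 1.49 V

1.49 V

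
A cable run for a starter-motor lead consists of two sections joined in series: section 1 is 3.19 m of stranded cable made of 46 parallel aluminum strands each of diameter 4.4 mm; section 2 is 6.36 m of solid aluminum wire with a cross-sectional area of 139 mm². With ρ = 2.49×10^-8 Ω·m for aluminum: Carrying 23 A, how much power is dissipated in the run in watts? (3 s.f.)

0.663 W

Section 1: A_strand = π(2.2000e-03)² = 1.521e-05 m²; R₁ = ρL/(N·A_s) = (2.49×10^-8)(3.19)/(46×1.521e-05) = 1.136×10^-4 Ω
Section 2: A = 139 mm² = 1.390e-04 m²
R₂ = (2.49×10^-8)(6.36)/(1.390e-04) = 0.001139 Ω
R = R₁ + R₂ = 0.001253 Ω
P = I²R = (23)² × 0.001253 = 0.663 W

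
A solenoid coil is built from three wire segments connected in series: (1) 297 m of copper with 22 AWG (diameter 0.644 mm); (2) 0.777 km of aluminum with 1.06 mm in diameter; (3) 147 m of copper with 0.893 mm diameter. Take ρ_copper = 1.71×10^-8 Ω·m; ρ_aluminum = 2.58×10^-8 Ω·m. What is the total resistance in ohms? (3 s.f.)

Seg 1: A = π(0.644/2 mm)² = π(3.2200e-04 m)² = 3.257e-07 m²
R_1 = (1.71×10^-8)(297)/(3.257e-07) = 15.59 Ω
Seg 2: A = π(d/2)² = π(5.3000e-04 m)² = 8.825e-07 m²
R_2 = (2.58×10^-8)(777)/(8.825e-07) = 22.72 Ω
Seg 3: A = π(d/2)² = π(4.4650e-04 m)² = 6.263e-07 m²
R_3 = (1.71×10^-8)(147)/(6.263e-07) = 4.013 Ω
R_total = R_1 + R_2 + R_3 = 42.3 Ω

42.3 Ω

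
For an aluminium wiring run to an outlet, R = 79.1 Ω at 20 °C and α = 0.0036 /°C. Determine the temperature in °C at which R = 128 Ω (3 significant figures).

R = R₀(1 + α(T − T₀)) ⇒ T = T₀ + (R/R₀ − 1)/α
T = 20 + (128/79.1 − 1)/0.0036 = 20 + (0.6182)/0.0036 = 192 °C

192 °C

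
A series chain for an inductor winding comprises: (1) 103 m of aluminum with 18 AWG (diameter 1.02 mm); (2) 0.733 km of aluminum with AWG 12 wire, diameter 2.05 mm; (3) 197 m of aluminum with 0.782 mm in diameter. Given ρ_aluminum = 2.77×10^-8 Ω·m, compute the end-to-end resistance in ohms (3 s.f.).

21.0 Ω

Seg 1: A = π(1.02/2 mm)² = π(5.1000e-04 m)² = 8.171e-07 m²
R_1 = (2.77×10^-8)(103)/(8.171e-07) = 3.492 Ω
Seg 2: A = π(2.05/2 mm)² = π(1.0250e-03 m)² = 3.301e-06 m²
R_2 = (2.77×10^-8)(733)/(3.301e-06) = 6.152 Ω
Seg 3: A = π(d/2)² = π(3.9100e-04 m)² = 4.803e-07 m²
R_3 = (2.77×10^-8)(197)/(4.803e-07) = 11.36 Ω
R_total = R_1 + R_2 + R_3 = 21.0 Ω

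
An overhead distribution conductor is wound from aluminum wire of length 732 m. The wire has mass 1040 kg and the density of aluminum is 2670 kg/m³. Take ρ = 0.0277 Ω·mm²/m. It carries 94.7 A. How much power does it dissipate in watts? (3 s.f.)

ρ = 0.0277 Ω·mm²/m = 2.77×10^-8 Ω·m
A = m/(density·L) = 1040/(2670×732) = 5.3212e-04 m²
R = ρL/A = (2.77×10^-8)(732)/(5.3212e-04) = 0.0381 Ω
P = I²R = (94.7)² × 0.0381 = 342 W

342 W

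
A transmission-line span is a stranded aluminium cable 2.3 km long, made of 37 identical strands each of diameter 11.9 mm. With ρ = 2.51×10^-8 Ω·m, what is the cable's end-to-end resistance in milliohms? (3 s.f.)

A_strand = π(5.9500e-03 m)² = 1.112e-04 m²
R_strand = ρL/A = (2.51×10^-8)(2300)/(1.112e-04) = 0.5191 Ω
R_total = R_strand/N = 0.5191/37 = 14.0 mΩ

14.0 mΩ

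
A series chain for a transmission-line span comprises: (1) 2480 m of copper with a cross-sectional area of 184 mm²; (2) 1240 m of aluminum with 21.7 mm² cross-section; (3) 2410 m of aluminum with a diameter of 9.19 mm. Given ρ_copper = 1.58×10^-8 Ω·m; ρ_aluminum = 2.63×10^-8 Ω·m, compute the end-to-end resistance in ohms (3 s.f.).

Seg 1: A = 184 mm² = 1.840e-04 m²
R_1 = (1.58×10^-8)(2480)/(1.840e-04) = 0.213 Ω
Seg 2: A = 21.7 mm² = 2.170e-05 m²
R_2 = (2.63×10^-8)(1240)/(2.170e-05) = 1.503 Ω
Seg 3: A = π(d/2)² = π(4.5950e-03 m)² = 6.633e-05 m²
R_3 = (2.63×10^-8)(2410)/(6.633e-05) = 0.9555 Ω
R_total = R_1 + R_2 + R_3 = 2.67 Ω

2.67 Ω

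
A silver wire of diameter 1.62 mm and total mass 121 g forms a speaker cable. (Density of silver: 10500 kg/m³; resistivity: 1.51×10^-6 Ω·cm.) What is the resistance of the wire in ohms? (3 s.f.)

ρ = 1.51×10^-6 Ω·cm = 1.51×10^-8 Ω·m
A = π(d/2)² = π(8.1000e-04 m)² = 2.0612e-06 m²
L = m/(density·A) = 0.121/(10500×2.0612e-06) = 5.591 m
R = ρL/A = (1.51×10^-8)(5.591)/(2.0612e-06) = 0.0410 Ω

0.0410 Ω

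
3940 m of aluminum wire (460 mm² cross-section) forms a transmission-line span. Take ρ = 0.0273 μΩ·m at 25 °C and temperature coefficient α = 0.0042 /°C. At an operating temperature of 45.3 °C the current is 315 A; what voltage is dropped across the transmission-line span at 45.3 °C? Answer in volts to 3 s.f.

ρ = 0.0273 μΩ·m = 2.73×10^-8 Ω·m
A = 460 mm² = 4.600e-04 m²
R₍25₎ = ρL/A = (2.73×10^-8)(3940)/(4.600e-04) = 0.2338 Ω
R₍45.3₎ = R₍25₎(1 + αΔT) = 0.2338 × (1 + 0.0042×20.3) = 0.2538 Ω
V = IR = 315 × 0.2538 = 79.9 V

79.9 V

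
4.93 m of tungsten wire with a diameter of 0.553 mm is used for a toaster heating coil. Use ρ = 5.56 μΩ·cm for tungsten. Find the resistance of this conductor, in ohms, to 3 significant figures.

1.14 Ω

ρ = 5.56 μΩ·cm = 5.56×10^-8 Ω·m
A = π(d/2)² = π(2.7650e-04 m)² = 2.402e-07 m²
R = ρL/A = (5.56×10^-8)(4.93 m)/(2.402e-07 m²) = 1.14 Ω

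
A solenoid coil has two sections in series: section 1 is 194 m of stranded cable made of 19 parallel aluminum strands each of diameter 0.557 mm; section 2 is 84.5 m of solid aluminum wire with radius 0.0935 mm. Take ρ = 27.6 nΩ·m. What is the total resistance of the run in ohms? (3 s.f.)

ρ = 27.6 nΩ·m = 2.76×10^-8 Ω·m
Section 1: A_strand = π(2.7850e-04)² = 2.437e-07 m²; R₁ = ρL/(N·A_s) = (2.76×10^-8)(194)/(19×2.437e-07) = 1.157 Ω
Section 2: A = πr² = π(9.3500e-05 m)² = 2.746e-08 m²
R₂ = (2.76×10^-8)(84.5)/(2.746e-08) = 84.92 Ω
R = R₁ + R₂ = 86.1 Ω

86.1 Ω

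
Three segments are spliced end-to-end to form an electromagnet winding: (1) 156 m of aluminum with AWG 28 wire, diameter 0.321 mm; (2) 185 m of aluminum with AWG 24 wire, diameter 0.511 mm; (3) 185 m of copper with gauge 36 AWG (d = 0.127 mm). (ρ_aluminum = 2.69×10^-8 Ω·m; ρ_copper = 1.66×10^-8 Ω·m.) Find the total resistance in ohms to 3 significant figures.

319 Ω

Seg 1: A = π(0.321/2 mm)² = π(1.6050e-04 m)² = 8.093e-08 m²
R_1 = (2.69×10^-8)(156)/(8.093e-08) = 51.85 Ω
Seg 2: A = π(0.511/2 mm)² = π(2.5550e-04 m)² = 2.051e-07 m²
R_2 = (2.69×10^-8)(185)/(2.051e-07) = 24.27 Ω
Seg 3: A = π(0.127/2 mm)² = π(6.3500e-05 m)² = 1.267e-08 m²
R_3 = (1.66×10^-8)(185)/(1.267e-08) = 242.4 Ω
R_total = R_1 + R_2 + R_3 = 319 Ω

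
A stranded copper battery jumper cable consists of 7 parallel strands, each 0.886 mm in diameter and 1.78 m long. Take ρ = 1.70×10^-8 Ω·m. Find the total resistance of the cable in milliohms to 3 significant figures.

7.01 mΩ

A_strand = π(4.4300e-04 m)² = 6.165e-07 m²
R_strand = ρL/A = (1.70×10^-8)(1.78)/(6.165e-07) = 0.04908 Ω
R_total = R_strand/N = 0.04908/7 = 7.01 mΩ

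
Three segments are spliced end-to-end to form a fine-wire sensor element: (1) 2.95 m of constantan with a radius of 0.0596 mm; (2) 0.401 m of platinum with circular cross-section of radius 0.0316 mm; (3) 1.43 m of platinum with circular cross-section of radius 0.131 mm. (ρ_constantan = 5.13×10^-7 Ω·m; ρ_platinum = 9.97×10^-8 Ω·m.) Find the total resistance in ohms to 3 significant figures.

Seg 1: A = πr² = π(5.9600e-05 m)² = 1.116e-08 m²
R_1 = (5.13×10^-7)(2.95)/(1.116e-08) = 135.6 Ω
Seg 2: A = πr² = π(3.1600e-05 m)² = 3.137e-09 m²
R_2 = (9.97×10^-8)(0.401)/(3.137e-09) = 12.74 Ω
Seg 3: A = πr² = π(1.3100e-04 m)² = 5.391e-08 m²
R_3 = (9.97×10^-8)(1.43)/(5.391e-08) = 2.644 Ω
R_total = R_1 + R_2 + R_3 = 151 Ω

151 Ω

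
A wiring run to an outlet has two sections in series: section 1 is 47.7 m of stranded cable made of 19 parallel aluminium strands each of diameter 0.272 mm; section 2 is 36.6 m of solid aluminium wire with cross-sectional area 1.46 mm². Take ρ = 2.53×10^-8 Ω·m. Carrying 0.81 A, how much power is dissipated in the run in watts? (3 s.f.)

1.13 W

Section 1: A_strand = π(1.3600e-04)² = 5.811e-08 m²; R₁ = ρL/(N·A_s) = (2.53×10^-8)(47.7)/(19×5.811e-08) = 1.093 Ω
Section 2: A = 1.46 mm² = 1.460e-06 m²
R₂ = (2.53×10^-8)(36.6)/(1.460e-06) = 0.6342 Ω
R = R₁ + R₂ = 1.727 Ω
P = I²R = (0.81)² × 1.727 = 1.13 W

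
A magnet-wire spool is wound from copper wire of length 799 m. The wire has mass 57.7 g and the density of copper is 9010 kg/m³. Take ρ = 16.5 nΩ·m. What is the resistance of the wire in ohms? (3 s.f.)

ρ = 16.5 nΩ·m = 1.65×10^-8 Ω·m
A = m/(density·L) = 0.0577/(9010×799) = 8.0150e-09 m²
R = ρL/A = (1.65×10^-8)(799)/(8.0150e-09) = 1640 Ω

1640 Ω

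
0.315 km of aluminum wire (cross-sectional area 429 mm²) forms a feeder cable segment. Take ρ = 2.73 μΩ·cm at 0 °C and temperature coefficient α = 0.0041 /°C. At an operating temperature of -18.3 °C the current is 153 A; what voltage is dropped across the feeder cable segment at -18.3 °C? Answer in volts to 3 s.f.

ρ = 2.73 μΩ·cm = 2.73×10^-8 Ω·m
A = 429 mm² = 4.290e-04 m²
R₍0₎ = ρL/A = (2.73×10^-8)(315)/(4.290e-04) = 0.02005 Ω
R₍-18.3₎ = R₍0₎(1 + αΔT) = 0.02005 × (1 + 0.0041×-18.3) = 0.01854 Ω
V = IR = 153 × 0.01854 = 2.84 V

2.84 V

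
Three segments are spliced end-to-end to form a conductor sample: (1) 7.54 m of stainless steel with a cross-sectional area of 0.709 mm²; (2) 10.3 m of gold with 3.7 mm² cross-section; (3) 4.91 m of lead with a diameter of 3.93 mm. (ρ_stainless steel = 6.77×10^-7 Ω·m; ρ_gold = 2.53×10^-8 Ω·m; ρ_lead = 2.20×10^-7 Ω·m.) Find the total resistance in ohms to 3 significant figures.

Seg 1: A = 0.709 mm² = 7.090e-07 m²
R_1 = (6.77×10^-7)(7.54)/(7.090e-07) = 7.2 Ω
Seg 2: A = 3.7 mm² = 3.700e-06 m²
R_2 = (2.53×10^-8)(10.3)/(3.700e-06) = 0.07043 Ω
Seg 3: A = π(d/2)² = π(1.9650e-03 m)² = 1.213e-05 m²
R_3 = (2.20×10^-7)(4.91)/(1.213e-05) = 0.08905 Ω
R_total = R_1 + R_2 + R_3 = 7.36 Ω

7.36 Ω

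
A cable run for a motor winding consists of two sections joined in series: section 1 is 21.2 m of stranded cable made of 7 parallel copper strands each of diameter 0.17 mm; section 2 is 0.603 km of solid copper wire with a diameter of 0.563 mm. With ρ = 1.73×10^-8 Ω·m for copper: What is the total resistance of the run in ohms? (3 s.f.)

Section 1: A_strand = π(8.5000e-05)² = 2.270e-08 m²; R₁ = ρL/(N·A_s) = (1.73×10^-8)(21.2)/(7×2.270e-08) = 2.308 Ω
Section 2: A = π(d/2)² = π(2.8150e-04 m)² = 2.489e-07 m²
R₂ = (1.73×10^-8)(603)/(2.489e-07) = 41.9 Ω
R = R₁ + R₂ = 44.2 Ω

44.2 Ω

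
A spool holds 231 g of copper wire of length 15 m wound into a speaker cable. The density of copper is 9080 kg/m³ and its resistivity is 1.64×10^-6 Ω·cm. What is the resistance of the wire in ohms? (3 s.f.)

ρ = 1.64×10^-6 Ω·cm = 1.64×10^-8 Ω·m
A = m/(density·L) = 0.231/(9080×15) = 1.6960e-06 m²
R = ρL/A = (1.64×10^-8)(15)/(1.6960e-06) = 0.145 Ω

0.145 Ω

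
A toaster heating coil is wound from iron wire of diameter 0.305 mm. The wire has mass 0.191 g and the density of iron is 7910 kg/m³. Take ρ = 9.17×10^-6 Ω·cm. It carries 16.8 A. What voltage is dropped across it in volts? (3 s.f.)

6.97 V

ρ = 9.17×10^-6 Ω·cm = 9.17×10^-8 Ω·m
A = π(d/2)² = π(1.5250e-04 m)² = 7.3062e-08 m²
L = m/(density·A) = 1.910×10^-4/(7910×7.3062e-08) = 0.3305 m
R = ρL/A = (9.17×10^-8)(0.3305)/(7.3062e-08) = 0.4148 Ω
V = IR = 16.8 × 0.4148 = 6.97 V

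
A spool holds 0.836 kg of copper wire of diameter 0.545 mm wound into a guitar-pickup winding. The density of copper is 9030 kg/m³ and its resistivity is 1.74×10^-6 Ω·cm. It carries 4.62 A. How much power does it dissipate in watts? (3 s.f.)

632 W

ρ = 1.74×10^-6 Ω·cm = 1.74×10^-8 Ω·m
A = π(d/2)² = π(2.7250e-04 m)² = 2.3328e-07 m²
L = m/(density·A) = 0.836/(9030×2.3328e-07) = 396.9 m
R = ρL/A = (1.74×10^-8)(396.9)/(2.3328e-07) = 29.6 Ω
P = I²R = (4.62)² × 29.6 = 632 W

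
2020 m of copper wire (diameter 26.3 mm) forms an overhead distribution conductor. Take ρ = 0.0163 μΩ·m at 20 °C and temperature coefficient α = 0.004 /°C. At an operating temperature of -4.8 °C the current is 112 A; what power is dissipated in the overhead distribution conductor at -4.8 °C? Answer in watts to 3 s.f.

ρ = 0.0163 μΩ·m = 1.63×10^-8 Ω·m
A = π(d/2)² = π(1.3150e-02 m)² = 5.433e-04 m²
R₍20₎ = ρL/A = (1.63×10^-8)(2020)/(5.433e-04) = 0.06061 Ω
R₍-4.8₎ = R₍20₎(1 + αΔT) = 0.06061 × (1 + 0.004×-24.8) = 0.0546 Ω
P = I²R = (112)² × 0.0546 = 685 W

685 W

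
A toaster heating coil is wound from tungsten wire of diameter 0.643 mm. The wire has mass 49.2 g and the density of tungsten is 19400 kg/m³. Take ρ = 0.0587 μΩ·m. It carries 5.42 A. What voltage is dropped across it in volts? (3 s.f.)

7.65 V

ρ = 0.0587 μΩ·m = 5.87×10^-8 Ω·m
A = π(d/2)² = π(3.2150e-04 m)² = 3.2472e-07 m²
L = m/(density·A) = 0.0492/(19400×3.2472e-07) = 7.81 m
R = ρL/A = (5.87×10^-8)(7.81)/(3.2472e-07) = 1.412 Ω
V = IR = 5.42 × 1.412 = 7.65 V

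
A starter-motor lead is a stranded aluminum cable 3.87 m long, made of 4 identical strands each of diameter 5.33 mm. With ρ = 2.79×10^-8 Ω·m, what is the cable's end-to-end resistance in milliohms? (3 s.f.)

A_strand = π(2.6650e-03 m)² = 2.231e-05 m²
R_strand = ρL/A = (2.79×10^-8)(3.87)/(2.231e-05) = 0.004839 Ω
R_total = R_strand/N = 0.004839/4 = 1.21 mΩ

1.21 mΩ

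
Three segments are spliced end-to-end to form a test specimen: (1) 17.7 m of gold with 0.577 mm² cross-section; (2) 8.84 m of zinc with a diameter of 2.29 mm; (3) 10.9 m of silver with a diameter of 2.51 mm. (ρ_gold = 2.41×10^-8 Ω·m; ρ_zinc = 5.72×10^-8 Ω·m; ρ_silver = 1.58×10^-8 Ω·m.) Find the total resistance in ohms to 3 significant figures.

0.897 Ω

Seg 1: A = 0.577 mm² = 5.770e-07 m²
R_1 = (2.41×10^-8)(17.7)/(5.770e-07) = 0.7393 Ω
Seg 2: A = π(d/2)² = π(1.1450e-03 m)² = 4.119e-06 m²
R_2 = (5.72×10^-8)(8.84)/(4.119e-06) = 0.1228 Ω
Seg 3: A = π(d/2)² = π(1.2550e-03 m)² = 4.948e-06 m²
R_3 = (1.58×10^-8)(10.9)/(4.948e-06) = 0.03481 Ω
R_total = R_1 + R_2 + R_3 = 0.897 Ω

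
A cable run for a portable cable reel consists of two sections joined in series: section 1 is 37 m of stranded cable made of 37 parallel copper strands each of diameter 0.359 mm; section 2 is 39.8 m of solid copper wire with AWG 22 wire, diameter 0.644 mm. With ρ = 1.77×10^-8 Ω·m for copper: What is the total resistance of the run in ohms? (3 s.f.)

2.34 Ω

Section 1: A_strand = π(1.7950e-04)² = 1.012e-07 m²; R₁ = ρL/(N·A_s) = (1.77×10^-8)(37)/(37×1.012e-07) = 0.1749 Ω
Section 2: A = π(0.644/2 mm)² = π(3.2200e-04 m)² = 3.257e-07 m²
R₂ = (1.77×10^-8)(39.8)/(3.257e-07) = 2.163 Ω
R = R₁ + R₂ = 2.34 Ω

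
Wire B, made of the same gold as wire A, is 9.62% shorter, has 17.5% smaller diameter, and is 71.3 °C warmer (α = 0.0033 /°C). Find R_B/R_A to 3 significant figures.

R ∝ ρL/d² with ρ ∝ (1+αΔT), so R_B/R_A = (1 − 9.62/100) × (1 − 17.5/100)⁻² × (1 + 0.0033×71.3)
= 0.9038 × 1.469 × 1.235 = 1.64

1.64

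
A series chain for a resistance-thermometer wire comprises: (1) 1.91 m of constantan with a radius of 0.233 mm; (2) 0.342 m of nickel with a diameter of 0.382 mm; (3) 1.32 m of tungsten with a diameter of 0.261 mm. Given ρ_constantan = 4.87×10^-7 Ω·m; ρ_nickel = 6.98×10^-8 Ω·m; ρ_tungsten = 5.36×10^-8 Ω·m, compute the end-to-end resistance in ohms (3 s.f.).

Seg 1: A = πr² = π(2.3300e-04 m)² = 1.706e-07 m²
R_1 = (4.87×10^-7)(1.91)/(1.706e-07) = 5.454 Ω
Seg 2: A = π(d/2)² = π(1.9100e-04 m)² = 1.146e-07 m²
R_2 = (6.98×10^-8)(0.342)/(1.146e-07) = 0.2083 Ω
Seg 3: A = π(d/2)² = π(1.3050e-04 m)² = 5.350e-08 m²
R_3 = (5.36×10^-8)(1.32)/(5.350e-08) = 1.322 Ω
R_total = R_1 + R_2 + R_3 = 6.98 Ω

6.98 Ω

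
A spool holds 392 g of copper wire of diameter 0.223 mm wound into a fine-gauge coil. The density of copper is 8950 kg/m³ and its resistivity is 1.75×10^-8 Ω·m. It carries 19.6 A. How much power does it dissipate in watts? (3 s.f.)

1.93×10^5 W

A = π(d/2)² = π(1.1150e-04 m)² = 3.9057e-08 m²
L = m/(density·A) = 0.392/(8950×3.9057e-08) = 1121 m
R = ρL/A = (1.75×10^-8)(1121)/(3.9057e-08) = 502.5 Ω
P = I²R = (19.6)² × 502.5 = 1.93×10^5 W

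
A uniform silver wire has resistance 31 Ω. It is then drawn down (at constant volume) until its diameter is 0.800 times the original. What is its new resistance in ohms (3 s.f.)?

Volume constant ⇒ L' = L/r² with r = 0.8. R' = ρL'/A' = ρ(L/r²)/(πr²d₀²/4) = R/r⁴.
R' = 2.441 × 31 = 75.7 Ω

75.7 Ω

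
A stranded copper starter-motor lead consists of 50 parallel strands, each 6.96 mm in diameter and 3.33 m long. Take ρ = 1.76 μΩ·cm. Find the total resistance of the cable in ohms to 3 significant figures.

3.08×10^-5 Ω

ρ = 1.76 μΩ·cm = 1.76×10^-8 Ω·m
A_strand = π(3.4800e-03 m)² = 3.805e-05 m²
R_strand = ρL/A = (1.76×10^-8)(3.33)/(3.805e-05) = 0.00154 Ω
R_total = R_strand/N = 0.00154/50 = 3.08×10^-5 Ω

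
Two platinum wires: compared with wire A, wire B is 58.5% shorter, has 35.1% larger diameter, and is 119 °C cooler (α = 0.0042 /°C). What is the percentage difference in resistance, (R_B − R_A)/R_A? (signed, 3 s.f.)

-88.6%

R ∝ ρL/d² with ρ ∝ (1+αΔT), so R_B/R_A = (1 − 58.5/100) × (1 + 35.1/100)⁻² × (1 − 0.0042×119)
= 0.415 × 0.5479 × 0.5002 = 0.1137
(R_B − R_A)/R_A = 0.1137 − 1 = -88.6%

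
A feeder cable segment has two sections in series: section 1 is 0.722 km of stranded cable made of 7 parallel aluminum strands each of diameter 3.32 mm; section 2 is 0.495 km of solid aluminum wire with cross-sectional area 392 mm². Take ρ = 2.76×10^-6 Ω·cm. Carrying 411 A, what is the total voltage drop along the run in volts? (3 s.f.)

ρ = 2.76×10^-6 Ω·cm = 2.76×10^-8 Ω·m
Section 1: A_strand = π(1.6600e-03)² = 8.657e-06 m²; R₁ = ρL/(N·A_s) = (2.76×10^-8)(722)/(7×8.657e-06) = 0.3288 Ω
Section 2: A = 392 mm² = 3.920e-04 m²
R₂ = (2.76×10^-8)(495)/(3.920e-04) = 0.03485 Ω
R = R₁ + R₂ = 0.3637 Ω
V = IR = 411 × 0.3637 = 149 V

149 V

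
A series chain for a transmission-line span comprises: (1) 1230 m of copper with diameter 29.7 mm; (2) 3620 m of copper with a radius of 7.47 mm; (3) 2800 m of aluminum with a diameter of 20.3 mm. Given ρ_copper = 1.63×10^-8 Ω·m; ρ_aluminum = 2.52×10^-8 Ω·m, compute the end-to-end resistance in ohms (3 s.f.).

0.584 Ω

Seg 1: A = π(d/2)² = π(1.4850e-02 m)² = 6.928e-04 m²
R_1 = (1.63×10^-8)(1230)/(6.928e-04) = 0.02894 Ω
Seg 2: A = πr² = π(7.4700e-03 m)² = 1.753e-04 m²
R_2 = (1.63×10^-8)(3620)/(1.753e-04) = 0.3366 Ω
Seg 3: A = π(d/2)² = π(1.0150e-02 m)² = 3.237e-04 m²
R_3 = (2.52×10^-8)(2800)/(3.237e-04) = 0.218 Ω
R_total = R_1 + R_2 + R_3 = 0.584 Ω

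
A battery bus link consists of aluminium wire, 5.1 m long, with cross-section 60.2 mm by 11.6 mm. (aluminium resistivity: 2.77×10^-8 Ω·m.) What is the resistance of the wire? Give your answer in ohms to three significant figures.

A = 60.2 × 11.6 mm² = 698 mm² = 6.983e-04 m²
R = ρL/A = (2.77×10^-8)(5.1 m)/(6.983e-04 m²) = 2.02×10^-4 Ω

2.02×10^-4 Ω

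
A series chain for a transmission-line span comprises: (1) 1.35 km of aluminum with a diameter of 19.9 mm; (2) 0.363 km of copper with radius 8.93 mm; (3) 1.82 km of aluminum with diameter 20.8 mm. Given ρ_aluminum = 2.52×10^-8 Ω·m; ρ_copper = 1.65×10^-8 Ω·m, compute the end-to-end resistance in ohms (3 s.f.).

Seg 1: A = π(d/2)² = π(9.9500e-03 m)² = 3.110e-04 m²
R_1 = (2.52×10^-8)(1350)/(3.110e-04) = 0.1094 Ω
Seg 2: A = πr² = π(8.9300e-03 m)² = 2.505e-04 m²
R_2 = (1.65×10^-8)(363)/(2.505e-04) = 0.02391 Ω
Seg 3: A = π(d/2)² = π(1.0400e-02 m)² = 3.398e-04 m²
R_3 = (2.52×10^-8)(1820)/(3.398e-04) = 0.135 Ω
R_total = R_1 + R_2 + R_3 = 0.268 Ω

0.268 Ω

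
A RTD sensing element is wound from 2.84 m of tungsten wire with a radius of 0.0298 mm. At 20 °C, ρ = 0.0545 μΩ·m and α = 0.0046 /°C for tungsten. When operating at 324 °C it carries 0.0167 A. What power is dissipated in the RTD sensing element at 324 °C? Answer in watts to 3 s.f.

0.0371 W

ρ = 0.0545 μΩ·m = 5.45×10^-8 Ω·m
A = πr² = π(2.9800e-05 m)² = 2.790e-09 m²
R₍20₎ = ρL/A = (5.45×10^-8)(2.84)/(2.790e-09) = 55.48 Ω
R₍324₎ = R₍20₎(1 + αΔT) = 55.48 × (1 + 0.0046×304) = 133.1 Ω
P = I²R = (0.0167)² × 133.1 = 0.0371 W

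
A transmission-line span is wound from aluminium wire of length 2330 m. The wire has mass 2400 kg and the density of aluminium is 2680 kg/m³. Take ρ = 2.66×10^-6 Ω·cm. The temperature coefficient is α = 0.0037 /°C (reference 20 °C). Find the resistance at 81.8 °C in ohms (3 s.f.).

0.198 Ω

ρ = 2.66×10^-6 Ω·cm = 2.66×10^-8 Ω·m
A = m/(density·L) = 2400/(2680×2330) = 3.8434e-04 m²
R = ρL/A = (2.66×10^-8)(2330)/(3.8434e-04) = 0.1613 Ω
R(81.8 °C) = 0.1613 × (1 + 0.0037×61.8) = 0.198 Ω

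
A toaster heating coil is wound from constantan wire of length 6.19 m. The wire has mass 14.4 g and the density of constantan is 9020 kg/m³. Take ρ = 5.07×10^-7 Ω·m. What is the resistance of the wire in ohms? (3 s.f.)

12.2 Ω

A = m/(density·L) = 0.0144/(9020×6.19) = 2.5791e-07 m²
R = ρL/A = (5.07×10^-7)(6.19)/(2.5791e-07) = 12.2 Ω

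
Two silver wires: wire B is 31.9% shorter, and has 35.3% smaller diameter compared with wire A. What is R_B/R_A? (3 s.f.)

1.63

R ∝ L/d², so R_B/R_A = (1 − 31.9/100) × (1 − 35.3/100)⁻²
= 0.681 × 2.389 = 1.63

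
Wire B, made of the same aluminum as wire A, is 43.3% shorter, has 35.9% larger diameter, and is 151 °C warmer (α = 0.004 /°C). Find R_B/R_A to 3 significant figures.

R ∝ ρL/d² with ρ ∝ (1+αΔT), so R_B/R_A = (1 − 43.3/100) × (1 + 35.9/100)⁻² × (1 + 0.004×151)
= 0.567 × 0.5414 × 1.604 = 0.492

0.492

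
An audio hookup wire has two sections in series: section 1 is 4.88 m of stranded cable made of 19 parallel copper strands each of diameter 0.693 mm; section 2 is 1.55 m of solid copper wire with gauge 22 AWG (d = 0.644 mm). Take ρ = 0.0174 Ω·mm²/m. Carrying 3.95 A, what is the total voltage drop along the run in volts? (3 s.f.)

ρ = 0.0174 Ω·mm²/m = 1.74×10^-8 Ω·m
Section 1: A_strand = π(3.4650e-04)² = 3.772e-07 m²; R₁ = ρL/(N·A_s) = (1.74×10^-8)(4.88)/(19×3.772e-07) = 0.01185 Ω
Section 2: A = π(0.644/2 mm)² = π(3.2200e-04 m)² = 3.257e-07 m²
R₂ = (1.74×10^-8)(1.55)/(3.257e-07) = 0.0828 Ω
R = R₁ + R₂ = 0.09465 Ω
V = IR = 3.95 × 0.09465 = 0.374 V

0.374 V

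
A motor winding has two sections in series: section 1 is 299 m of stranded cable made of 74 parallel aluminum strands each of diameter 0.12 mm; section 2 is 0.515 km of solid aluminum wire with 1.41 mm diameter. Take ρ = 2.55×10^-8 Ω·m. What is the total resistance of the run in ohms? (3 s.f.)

Section 1: A_strand = π(6.0000e-05)² = 1.131e-08 m²; R₁ = ρL/(N·A_s) = (2.55×10^-8)(299)/(74×1.131e-08) = 9.11 Ω
Section 2: A = π(d/2)² = π(7.0500e-04 m)² = 1.561e-06 m²
R₂ = (2.55×10^-8)(515)/(1.561e-06) = 8.41 Ω
R = R₁ + R₂ = 17.5 Ω

17.5 Ω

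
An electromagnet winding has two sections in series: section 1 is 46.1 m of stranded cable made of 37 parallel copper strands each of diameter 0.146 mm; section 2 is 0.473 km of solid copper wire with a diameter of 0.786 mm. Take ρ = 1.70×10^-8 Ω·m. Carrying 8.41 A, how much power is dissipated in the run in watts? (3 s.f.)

Section 1: A_strand = π(7.3000e-05)² = 1.674e-08 m²; R₁ = ρL/(N·A_s) = (1.70×10^-8)(46.1)/(37×1.674e-08) = 1.265 Ω
Section 2: A = π(d/2)² = π(3.9300e-04 m)² = 4.852e-07 m²
R₂ = (1.70×10^-8)(473)/(4.852e-07) = 16.57 Ω
R = R₁ + R₂ = 17.84 Ω
P = I²R = (8.41)² × 17.84 = 1260 W

1260 W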